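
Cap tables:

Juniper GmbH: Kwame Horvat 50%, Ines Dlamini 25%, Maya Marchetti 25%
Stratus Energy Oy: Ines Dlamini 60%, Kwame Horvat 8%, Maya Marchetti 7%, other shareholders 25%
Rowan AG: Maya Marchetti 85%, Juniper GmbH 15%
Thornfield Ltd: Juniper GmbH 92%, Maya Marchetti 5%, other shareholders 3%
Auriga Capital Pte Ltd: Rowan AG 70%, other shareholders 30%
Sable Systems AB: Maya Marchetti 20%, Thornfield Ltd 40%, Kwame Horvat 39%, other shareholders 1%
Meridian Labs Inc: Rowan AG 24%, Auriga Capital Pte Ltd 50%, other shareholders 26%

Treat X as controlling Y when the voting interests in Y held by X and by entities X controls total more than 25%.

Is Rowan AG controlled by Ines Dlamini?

No

Ines holds 60% of Stratus, so Ines controls Stratus.
Neither Ines nor any entity Ines controls holds any voting interest in Rowan.
So Ines does not control Rowan.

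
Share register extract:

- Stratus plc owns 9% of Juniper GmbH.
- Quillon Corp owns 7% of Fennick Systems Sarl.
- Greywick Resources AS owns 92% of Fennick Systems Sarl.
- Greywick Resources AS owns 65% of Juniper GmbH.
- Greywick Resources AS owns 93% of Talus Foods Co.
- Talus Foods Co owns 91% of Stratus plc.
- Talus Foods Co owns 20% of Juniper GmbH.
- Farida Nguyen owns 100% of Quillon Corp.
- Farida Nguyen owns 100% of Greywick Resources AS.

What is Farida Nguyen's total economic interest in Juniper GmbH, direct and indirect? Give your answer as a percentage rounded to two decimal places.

91.22%

Farida reaches Juniper along 3 paths.
Via Greywick → Talus → Stratus: 100% × 93% × 91% × 9% = 7.6167%.
Via Greywick: 100% × 65% = 65%.
Via Greywick → Talus: 100% × 93% × 20% = 18.6%.
Total: 7.6167% + 65% + 18.6% = 91.2167%.
Rounded: 91.22%.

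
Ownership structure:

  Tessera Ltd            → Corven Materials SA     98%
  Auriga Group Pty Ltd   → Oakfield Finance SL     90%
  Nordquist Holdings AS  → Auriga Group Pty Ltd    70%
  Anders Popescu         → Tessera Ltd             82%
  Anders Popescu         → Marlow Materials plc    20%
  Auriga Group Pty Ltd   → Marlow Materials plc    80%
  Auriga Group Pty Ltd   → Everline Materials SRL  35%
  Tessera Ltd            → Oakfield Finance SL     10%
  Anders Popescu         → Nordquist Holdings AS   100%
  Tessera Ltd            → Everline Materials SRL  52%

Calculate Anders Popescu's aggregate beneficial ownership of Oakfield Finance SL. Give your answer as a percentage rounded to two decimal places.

Anders reaches Oakfield along 2 paths.
Via Nordquist → Auriga: 100% × 70% × 90% = 63%.
Via Tessera: 82% × 10% = 8.2%.
Total: 63% + 8.2% = 71.2%.
Rounded: 71.20%.

71.20%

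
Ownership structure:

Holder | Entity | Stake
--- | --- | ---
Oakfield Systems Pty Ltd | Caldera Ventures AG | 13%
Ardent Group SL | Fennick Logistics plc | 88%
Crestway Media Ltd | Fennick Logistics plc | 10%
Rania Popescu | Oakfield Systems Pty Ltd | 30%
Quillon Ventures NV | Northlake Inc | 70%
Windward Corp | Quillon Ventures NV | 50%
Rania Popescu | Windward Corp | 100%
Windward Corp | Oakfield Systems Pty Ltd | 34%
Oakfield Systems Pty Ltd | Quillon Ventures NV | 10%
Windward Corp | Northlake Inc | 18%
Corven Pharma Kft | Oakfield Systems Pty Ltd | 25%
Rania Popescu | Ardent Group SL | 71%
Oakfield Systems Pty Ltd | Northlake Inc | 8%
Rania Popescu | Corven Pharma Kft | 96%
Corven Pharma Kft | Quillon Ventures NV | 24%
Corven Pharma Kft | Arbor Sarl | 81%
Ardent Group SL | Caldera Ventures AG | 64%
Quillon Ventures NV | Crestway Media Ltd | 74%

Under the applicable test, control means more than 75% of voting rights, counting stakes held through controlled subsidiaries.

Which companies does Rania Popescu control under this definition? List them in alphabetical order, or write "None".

Rania holds 100% of Windward, so Rania controls Windward.
Rania holds 96% of Corven, so Rania controls Corven.
Rania and Corven and Windward together hold 30% + 25% + 34% = 89% of Oakfield, so Rania controls Oakfield.
Corven holds 81% of Arbor, so Rania controls Arbor.
Windward and Oakfield and Corven together hold 50% + 10% + 24% = 84% of Quillon, so Rania controls Quillon.
Quillon and Oakfield and Windward together hold 70% + 8% + 18% = 96% of Northlake, so Rania controls Northlake.
No other company's threshold is met.

Arbor Sarl, Corven Pharma Kft, Northlake Inc, Oakfield Systems Pty Ltd, Quillon Ventures NV, Windward Corp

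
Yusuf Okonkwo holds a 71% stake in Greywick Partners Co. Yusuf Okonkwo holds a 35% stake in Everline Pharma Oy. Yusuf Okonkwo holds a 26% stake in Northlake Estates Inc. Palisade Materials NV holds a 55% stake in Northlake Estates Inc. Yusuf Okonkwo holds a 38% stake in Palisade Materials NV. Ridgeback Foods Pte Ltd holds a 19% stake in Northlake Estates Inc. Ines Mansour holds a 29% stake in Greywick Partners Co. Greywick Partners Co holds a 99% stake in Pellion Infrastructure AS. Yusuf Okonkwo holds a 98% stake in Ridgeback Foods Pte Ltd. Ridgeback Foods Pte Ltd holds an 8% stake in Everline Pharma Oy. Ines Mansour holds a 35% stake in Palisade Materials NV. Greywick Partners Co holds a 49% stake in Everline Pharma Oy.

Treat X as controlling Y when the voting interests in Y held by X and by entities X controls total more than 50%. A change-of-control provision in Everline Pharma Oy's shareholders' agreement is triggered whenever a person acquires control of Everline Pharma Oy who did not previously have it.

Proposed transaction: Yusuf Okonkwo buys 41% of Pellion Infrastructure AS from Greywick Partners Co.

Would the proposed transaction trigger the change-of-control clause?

No

The purchase adds only to Yusuf's holdings (Greywick's stake shrinks), so Yusuf is the only person who could newly come to control Everline.
Yusuf holds 71% of Greywick, so Yusuf controls Greywick.
Yusuf holds 98% of Ridgeback, so Yusuf controls Ridgeback.
Ridgeback and Greywick and Yusuf together hold 8% + 49% + 35% = 92% of Everline, so Yusuf controls Everline.
So Yusuf already controls Everline before the transaction.
After the purchase, Yusuf holds 41% of Pellion directly, and Greywick's stake falls to 58%.
Yusuf controlled Everline already, so this is not a new person acquiring control; every other person's position is unchanged or reduced.
No new person acquires control, so the clause is not triggered.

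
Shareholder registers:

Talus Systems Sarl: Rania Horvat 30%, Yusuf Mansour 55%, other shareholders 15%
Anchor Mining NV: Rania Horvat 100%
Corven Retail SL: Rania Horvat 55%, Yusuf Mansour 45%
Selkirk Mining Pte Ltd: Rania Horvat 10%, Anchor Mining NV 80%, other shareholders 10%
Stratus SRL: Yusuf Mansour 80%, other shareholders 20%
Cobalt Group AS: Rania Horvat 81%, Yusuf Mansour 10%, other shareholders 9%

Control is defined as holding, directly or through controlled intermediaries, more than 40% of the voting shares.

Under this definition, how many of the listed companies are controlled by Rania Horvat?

Rania holds 100% of Anchor, so Rania controls Anchor.
Rania holds 55% of Corven, so Rania controls Corven.
Rania and Anchor together hold 10% + 80% = 90% of Selkirk, so Rania controls Selkirk.
Rania holds 81% of Cobalt, so Rania controls Cobalt.
No other company's threshold is met.
Rania controls 4 companies.

4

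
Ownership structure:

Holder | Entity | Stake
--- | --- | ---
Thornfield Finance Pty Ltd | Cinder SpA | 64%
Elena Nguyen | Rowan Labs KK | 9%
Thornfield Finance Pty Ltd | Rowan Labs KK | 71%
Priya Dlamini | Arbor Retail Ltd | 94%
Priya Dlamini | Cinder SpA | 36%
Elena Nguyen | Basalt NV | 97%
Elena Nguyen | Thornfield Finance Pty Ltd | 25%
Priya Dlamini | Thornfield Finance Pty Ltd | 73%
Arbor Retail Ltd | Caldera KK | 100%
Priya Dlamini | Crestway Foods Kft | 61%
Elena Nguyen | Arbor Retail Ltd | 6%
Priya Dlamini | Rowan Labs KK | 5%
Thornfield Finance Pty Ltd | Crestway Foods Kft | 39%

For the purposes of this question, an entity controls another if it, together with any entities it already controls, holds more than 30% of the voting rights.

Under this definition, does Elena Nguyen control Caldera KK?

No

Elena holds 97% of Basalt, so Elena controls Basalt.
Neither Elena nor any entity Elena controls holds any voting interest in Caldera.
So Elena does not control Caldera.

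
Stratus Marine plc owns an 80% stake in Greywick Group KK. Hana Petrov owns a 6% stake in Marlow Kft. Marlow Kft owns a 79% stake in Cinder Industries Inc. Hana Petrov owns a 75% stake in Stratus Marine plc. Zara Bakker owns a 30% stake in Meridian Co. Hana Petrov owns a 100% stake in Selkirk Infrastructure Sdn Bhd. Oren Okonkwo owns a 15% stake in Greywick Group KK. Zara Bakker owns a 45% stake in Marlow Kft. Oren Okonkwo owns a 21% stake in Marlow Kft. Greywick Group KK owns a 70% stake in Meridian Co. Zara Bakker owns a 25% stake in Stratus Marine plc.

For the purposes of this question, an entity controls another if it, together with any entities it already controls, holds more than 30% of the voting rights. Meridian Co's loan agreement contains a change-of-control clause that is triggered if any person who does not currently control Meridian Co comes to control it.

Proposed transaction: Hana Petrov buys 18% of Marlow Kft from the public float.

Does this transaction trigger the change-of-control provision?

No

The purchase changes only Hana's holdings, so Hana is the only person who could newly come to control Meridian.
Hana holds 75% of Stratus, so Hana controls Stratus.
Stratus holds 80% of Greywick, so Hana controls Greywick.
Greywick holds 70% of Meridian, so Hana controls Meridian.
So Hana already controls Meridian before the transaction.
After the purchase, Hana's direct stake in Marlow rises to 6% + 18% = 24%.
Hana controlled Meridian already, so this is not a new person acquiring control; every other person's position is unchanged or reduced.
No new person acquires control, so the clause is not triggered.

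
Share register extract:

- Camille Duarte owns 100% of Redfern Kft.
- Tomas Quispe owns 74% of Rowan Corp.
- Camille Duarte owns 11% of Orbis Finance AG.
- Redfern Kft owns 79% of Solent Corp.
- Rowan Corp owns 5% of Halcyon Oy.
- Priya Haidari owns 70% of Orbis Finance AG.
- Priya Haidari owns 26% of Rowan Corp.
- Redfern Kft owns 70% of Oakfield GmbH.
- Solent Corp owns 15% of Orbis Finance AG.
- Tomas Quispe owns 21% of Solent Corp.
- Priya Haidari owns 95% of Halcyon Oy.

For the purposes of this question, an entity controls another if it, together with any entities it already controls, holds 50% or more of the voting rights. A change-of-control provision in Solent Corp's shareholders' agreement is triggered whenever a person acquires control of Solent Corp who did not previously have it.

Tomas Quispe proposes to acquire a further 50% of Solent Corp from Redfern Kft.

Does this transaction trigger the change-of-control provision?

Yes

The purchase adds only to Tomas's holdings (Redfern's stake shrinks), so Tomas is the only person who could newly come to control Solent.
Tomas holds 74% of Rowan, so Tomas controls Rowan.
In Solent, Tomas's side holds only 21%, not ≥ 50%.
So before the transaction, Tomas does not control Solent.
After the purchase, Tomas's direct stake in Solent rises to 21% + 50% = 71%, and Redfern's stake falls to 29%.
Tomas holds 71% of Solent, so Tomas controls Solent.
Tomas did not control Solent before and does after, so the clause is triggered.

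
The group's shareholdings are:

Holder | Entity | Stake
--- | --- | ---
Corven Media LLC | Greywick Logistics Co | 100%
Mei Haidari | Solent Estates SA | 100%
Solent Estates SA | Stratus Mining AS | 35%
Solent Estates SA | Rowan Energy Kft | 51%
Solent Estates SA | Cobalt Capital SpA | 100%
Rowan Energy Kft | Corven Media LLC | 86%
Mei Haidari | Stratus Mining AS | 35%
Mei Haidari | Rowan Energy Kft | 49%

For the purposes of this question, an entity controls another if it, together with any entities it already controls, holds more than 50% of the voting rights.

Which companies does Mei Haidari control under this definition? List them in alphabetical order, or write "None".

Mei holds 100% of Solent, so Mei controls Solent.
Solent and Mei together hold 35% + 35% = 70% of Stratus, so Mei controls Stratus.
Mei and Solent together hold 49% + 51% = 100% of Rowan, so Mei controls Rowan.
Rowan holds 86% of Corven, so Mei controls Corven.
Solent holds 100% of Cobalt, so Mei controls Cobalt.
Corven holds 100% of Greywick, so Mei controls Greywick.

Cobalt Capital SpA, Corven Media LLC, Greywick Logistics Co, Rowan Energy Kft, Solent Estates SA, Stratus Mining AS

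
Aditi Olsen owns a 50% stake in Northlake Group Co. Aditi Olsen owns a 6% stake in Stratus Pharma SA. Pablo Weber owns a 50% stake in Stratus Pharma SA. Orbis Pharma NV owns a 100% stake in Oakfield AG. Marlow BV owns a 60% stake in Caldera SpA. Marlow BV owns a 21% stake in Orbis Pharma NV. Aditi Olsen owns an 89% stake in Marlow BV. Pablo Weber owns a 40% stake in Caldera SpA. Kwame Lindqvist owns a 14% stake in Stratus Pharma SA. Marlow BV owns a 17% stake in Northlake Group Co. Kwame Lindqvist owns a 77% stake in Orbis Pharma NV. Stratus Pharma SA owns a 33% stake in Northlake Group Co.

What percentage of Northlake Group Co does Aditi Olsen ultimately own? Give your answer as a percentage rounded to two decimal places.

67.11%

Aditi reaches Northlake along 3 paths.
Via Marlow: 89% × 17% = 15.13%.
Direct stake: 50% = 50%.
Via Stratus: 6% × 33% = 1.98%.
Total: 15.13% + 50% + 1.98% = 67.11%.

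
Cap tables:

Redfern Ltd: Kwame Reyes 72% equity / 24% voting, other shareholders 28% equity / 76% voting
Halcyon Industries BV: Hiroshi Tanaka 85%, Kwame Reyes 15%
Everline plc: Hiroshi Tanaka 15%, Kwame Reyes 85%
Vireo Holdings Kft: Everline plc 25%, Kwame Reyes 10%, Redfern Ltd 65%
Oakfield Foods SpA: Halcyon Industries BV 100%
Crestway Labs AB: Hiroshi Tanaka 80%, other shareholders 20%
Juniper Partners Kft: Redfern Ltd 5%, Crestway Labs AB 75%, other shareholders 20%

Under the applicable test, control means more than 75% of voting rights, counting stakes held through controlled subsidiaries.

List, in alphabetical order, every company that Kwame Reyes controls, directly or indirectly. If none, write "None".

Everline plc

Kwame holds 85% of Everline, so Kwame controls Everline.
No other company's threshold is met.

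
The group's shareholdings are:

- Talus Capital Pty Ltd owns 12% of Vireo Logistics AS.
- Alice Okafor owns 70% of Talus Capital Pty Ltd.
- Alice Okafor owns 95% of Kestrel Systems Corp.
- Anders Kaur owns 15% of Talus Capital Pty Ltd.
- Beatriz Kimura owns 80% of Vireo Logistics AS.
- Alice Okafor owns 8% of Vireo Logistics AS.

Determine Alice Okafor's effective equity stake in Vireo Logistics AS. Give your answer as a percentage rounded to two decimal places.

16.40%

Alice reaches Vireo along 2 paths.
Via Talus: 70% × 12% = 8.4%.
Direct stake: 8% = 8%.
Total: 8.4% + 8% = 16.4%.
Rounded: 16.40%.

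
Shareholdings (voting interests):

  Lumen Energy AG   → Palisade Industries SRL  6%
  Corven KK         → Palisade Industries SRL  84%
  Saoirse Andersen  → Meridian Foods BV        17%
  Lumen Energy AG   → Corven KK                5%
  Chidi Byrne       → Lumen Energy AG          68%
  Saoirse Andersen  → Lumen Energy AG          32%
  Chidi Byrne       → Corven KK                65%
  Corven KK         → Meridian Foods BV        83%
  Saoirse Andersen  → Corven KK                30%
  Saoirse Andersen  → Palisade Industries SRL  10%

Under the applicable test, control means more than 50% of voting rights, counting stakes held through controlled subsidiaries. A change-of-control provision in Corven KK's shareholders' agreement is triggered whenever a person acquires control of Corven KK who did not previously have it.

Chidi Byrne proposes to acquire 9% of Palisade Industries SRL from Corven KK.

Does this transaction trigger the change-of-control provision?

No

The purchase adds only to Chidi's holdings (Corven's stake shrinks), so Chidi is the only person who could newly come to control Corven.
Chidi holds 68% of Lumen, so Chidi controls Lumen.
Chidi and Lumen together hold 65% + 5% = 70% of Corven, so Chidi controls Corven.
So Chidi already controls Corven before the transaction.
After the purchase, Chidi holds 9% of Palisade directly, and Corven's stake falls to 75%.
Chidi controlled Corven already, so this is not a new person acquiring control; every other person's position is unchanged or reduced.
No new person acquires control, so the clause is not triggered.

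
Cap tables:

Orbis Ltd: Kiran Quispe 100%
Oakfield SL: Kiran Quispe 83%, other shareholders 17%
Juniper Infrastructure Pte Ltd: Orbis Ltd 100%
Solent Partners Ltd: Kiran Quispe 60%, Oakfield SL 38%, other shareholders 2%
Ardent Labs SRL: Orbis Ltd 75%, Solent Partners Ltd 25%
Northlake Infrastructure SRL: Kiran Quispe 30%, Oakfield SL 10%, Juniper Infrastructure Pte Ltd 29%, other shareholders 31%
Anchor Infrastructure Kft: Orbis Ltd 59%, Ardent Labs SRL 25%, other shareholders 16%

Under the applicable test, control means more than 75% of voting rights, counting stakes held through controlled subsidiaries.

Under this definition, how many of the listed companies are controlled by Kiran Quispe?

6

Kiran holds 100% of Orbis, so Kiran controls Orbis.
Kiran holds 83% of Oakfield, so Kiran controls Oakfield.
Orbis holds 100% of Juniper, so Kiran controls Juniper.
Kiran and Oakfield together hold 60% + 38% = 98% of Solent, so Kiran controls Solent.
Orbis and Solent together hold 75% + 25% = 100% of Ardent, so Kiran controls Ardent.
Orbis and Ardent together hold 59% + 25% = 84% of Anchor, so Kiran controls Anchor.
No other company's threshold is met.
Kiran controls 6 companies.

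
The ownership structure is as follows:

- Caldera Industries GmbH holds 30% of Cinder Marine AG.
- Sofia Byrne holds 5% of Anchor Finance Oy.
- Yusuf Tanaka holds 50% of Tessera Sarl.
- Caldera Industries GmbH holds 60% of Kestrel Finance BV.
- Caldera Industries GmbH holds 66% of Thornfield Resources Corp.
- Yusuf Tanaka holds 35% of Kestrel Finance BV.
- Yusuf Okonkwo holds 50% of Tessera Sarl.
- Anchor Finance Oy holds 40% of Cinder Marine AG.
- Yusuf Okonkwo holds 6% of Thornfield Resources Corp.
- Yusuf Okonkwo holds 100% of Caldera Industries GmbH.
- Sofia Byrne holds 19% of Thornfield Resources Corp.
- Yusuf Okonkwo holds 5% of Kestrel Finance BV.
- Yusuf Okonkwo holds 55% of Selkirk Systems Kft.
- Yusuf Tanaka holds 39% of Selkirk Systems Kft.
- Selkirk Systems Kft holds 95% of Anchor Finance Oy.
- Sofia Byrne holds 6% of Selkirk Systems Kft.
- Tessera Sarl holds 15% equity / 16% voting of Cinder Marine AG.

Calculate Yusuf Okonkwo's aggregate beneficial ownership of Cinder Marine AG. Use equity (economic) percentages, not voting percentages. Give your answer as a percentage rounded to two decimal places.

Yusuf Okonkwo reaches Cinder along 3 paths.
Via Selkirk → Anchor: 55% × 95% × 40% = 20.9%.
Via Caldera: 100% × 30% = 30%.
Via Tessera: 50% × 15% = 7.5%.
Total: 20.9% + 30% + 7.5% = 58.4%.
Rounded: 58.40%.

58.40%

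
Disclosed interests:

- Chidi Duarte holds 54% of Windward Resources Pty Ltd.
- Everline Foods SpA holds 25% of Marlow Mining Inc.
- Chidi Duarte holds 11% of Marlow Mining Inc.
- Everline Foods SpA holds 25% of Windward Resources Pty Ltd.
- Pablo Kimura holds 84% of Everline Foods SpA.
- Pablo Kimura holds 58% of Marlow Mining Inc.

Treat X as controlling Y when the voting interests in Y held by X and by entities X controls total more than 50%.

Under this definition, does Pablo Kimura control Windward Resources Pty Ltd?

Pablo holds 84% of Everline, so Pablo controls Everline.
Pablo and Everline together hold 58% + 25% = 83% of Marlow, so Pablo controls Marlow.
In Windward, Pablo's side holds only 25%, not > 50%.
So Pablo does not control Windward.

No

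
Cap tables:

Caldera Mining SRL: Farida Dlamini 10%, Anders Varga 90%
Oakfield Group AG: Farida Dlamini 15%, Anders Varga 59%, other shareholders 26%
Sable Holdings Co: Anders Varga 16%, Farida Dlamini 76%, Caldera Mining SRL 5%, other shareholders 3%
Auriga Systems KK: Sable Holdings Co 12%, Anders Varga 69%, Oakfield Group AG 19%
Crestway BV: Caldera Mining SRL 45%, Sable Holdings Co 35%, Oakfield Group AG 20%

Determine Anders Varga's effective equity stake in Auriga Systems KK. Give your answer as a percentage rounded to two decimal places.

Anders reaches Auriga along 4 paths.
Via Sable: 16% × 12% = 1.92%.
Via Caldera → Sable: 90% × 5% × 12% = 0.54%.
Direct stake: 69% = 69%.
Via Oakfield: 59% × 19% = 11.21%.
Total: 1.92% + 0.54% + 69% + 11.21% = 82.67%.

82.67%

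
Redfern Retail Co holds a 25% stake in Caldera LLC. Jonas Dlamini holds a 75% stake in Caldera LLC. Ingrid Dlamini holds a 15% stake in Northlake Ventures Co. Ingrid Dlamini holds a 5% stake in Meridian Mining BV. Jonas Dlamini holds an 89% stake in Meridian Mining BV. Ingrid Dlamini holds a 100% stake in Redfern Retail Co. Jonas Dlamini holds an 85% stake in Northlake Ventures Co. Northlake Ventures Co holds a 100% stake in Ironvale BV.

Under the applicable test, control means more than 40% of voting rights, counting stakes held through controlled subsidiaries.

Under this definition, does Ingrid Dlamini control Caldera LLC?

No

Ingrid holds 100% of Redfern, so Ingrid controls Redfern.
In Caldera, Ingrid's side holds only 25%, not > 40%.
So Ingrid does not control Caldera.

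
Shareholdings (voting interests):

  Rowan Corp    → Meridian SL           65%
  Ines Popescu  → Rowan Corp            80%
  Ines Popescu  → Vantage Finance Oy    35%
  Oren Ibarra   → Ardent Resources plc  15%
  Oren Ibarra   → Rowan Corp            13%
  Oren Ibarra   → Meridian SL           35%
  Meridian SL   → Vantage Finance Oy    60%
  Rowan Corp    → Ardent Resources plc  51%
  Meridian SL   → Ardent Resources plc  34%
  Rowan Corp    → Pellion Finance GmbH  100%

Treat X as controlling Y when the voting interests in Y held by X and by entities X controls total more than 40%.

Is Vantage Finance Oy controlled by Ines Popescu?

Yes

Ines holds 80% of Rowan, so Ines controls Rowan.
Rowan holds 65% of Meridian, so Ines controls Meridian.
Ines and Meridian together hold 35% + 60% = 95% of Vantage, so Ines controls Vantage.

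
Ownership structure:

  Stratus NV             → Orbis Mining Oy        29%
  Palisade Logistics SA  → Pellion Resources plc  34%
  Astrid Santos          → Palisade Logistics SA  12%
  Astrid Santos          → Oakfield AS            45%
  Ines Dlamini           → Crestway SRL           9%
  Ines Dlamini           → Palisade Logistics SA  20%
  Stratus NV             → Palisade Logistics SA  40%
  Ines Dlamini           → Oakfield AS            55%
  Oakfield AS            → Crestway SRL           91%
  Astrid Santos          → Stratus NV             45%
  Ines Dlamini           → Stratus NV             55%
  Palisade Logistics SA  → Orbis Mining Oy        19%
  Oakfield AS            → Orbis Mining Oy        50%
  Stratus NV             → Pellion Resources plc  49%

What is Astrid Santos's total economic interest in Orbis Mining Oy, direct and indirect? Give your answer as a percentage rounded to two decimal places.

41.25%

Astrid reaches Orbis along 4 paths.
Via Stratus → Palisade: 45% × 40% × 19% = 3.42%.
Via Palisade: 12% × 19% = 2.28%.
Via Oakfield: 45% × 50% = 22.5%.
Via Stratus: 45% × 29% = 13.05%.
Total: 3.42% + 2.28% + 22.5% + 13.05% = 41.25%.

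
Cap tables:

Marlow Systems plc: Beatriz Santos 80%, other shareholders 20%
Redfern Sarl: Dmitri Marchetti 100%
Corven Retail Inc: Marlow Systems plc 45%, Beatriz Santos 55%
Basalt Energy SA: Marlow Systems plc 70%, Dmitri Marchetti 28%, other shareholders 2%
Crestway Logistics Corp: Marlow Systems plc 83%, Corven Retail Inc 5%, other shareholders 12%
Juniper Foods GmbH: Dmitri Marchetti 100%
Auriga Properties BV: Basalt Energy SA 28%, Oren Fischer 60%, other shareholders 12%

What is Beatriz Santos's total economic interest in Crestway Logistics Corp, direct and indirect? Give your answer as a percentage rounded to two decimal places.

70.95%

Beatriz reaches Crestway along 3 paths.
Via Marlow: 80% × 83% = 66.4%.
Via Marlow → Corven: 80% × 45% × 5% = 1.8%.
Via Corven: 55% × 5% = 2.75%.
Total: 66.4% + 1.8% + 2.75% = 70.95%.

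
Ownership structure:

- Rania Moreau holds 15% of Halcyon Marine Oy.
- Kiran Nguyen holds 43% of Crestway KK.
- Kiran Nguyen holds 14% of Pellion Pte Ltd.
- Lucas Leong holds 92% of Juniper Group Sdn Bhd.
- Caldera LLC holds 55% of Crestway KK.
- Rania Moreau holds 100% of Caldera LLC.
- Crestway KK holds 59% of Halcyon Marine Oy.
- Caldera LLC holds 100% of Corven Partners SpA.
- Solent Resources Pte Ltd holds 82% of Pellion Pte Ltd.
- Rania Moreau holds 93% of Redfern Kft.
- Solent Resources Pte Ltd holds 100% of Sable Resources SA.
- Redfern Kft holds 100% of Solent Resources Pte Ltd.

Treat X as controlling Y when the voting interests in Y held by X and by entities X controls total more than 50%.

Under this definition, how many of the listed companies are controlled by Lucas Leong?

Lucas holds 92% of Juniper, so Lucas controls Juniper.
No other company's threshold is met.
Lucas controls 1 company.

1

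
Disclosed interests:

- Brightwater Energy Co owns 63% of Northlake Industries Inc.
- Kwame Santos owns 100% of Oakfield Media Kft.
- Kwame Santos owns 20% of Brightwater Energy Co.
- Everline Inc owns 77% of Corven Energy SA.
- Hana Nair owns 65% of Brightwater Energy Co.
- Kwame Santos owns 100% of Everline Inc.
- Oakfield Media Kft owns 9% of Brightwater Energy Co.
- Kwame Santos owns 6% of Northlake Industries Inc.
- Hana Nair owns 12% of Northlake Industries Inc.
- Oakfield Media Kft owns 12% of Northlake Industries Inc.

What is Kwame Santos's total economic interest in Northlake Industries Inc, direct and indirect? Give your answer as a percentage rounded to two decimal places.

36.27%

Kwame reaches Northlake along 4 paths.
Via Oakfield: 100% × 12% = 12%.
Via Brightwater: 20% × 63% = 12.6%.
Via Oakfield → Brightwater: 100% × 9% × 63% = 5.67%.
Direct stake: 6% = 6%.
Total: 12% + 12.6% + 5.67% + 6% = 36.27%.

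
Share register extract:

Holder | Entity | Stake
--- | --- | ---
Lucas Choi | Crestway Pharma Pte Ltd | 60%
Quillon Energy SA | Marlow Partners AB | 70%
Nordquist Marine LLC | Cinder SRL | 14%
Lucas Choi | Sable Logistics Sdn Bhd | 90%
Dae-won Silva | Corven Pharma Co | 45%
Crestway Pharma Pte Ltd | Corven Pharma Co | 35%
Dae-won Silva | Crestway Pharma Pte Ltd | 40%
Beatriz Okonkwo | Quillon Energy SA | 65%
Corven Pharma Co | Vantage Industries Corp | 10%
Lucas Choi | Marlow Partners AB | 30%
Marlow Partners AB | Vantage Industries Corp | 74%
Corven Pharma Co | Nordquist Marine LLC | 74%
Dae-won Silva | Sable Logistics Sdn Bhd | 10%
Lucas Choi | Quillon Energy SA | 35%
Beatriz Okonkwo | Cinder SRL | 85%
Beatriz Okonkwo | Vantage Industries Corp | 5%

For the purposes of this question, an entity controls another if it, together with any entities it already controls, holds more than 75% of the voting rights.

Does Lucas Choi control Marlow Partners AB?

No

Lucas holds 90% of Sable, so Lucas controls Sable.
In Marlow, Lucas's side holds only 30%, not > 75%.
So Lucas does not control Marlow.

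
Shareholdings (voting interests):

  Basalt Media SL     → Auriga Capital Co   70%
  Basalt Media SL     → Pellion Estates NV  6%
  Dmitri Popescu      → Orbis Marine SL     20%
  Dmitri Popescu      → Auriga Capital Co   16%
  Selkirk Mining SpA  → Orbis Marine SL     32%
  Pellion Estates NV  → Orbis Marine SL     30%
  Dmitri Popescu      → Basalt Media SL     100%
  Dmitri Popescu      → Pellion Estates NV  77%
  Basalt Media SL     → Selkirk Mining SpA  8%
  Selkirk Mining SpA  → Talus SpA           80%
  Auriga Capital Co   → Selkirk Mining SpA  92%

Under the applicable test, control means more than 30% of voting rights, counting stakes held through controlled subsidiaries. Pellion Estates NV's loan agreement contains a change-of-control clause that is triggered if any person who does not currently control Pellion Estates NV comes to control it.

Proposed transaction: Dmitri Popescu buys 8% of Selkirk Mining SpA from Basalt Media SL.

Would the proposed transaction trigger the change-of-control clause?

The purchase adds only to Dmitri's holdings (Basalt's stake shrinks), so Dmitri is the only person who could newly come to control Pellion.
Dmitri holds 100% of Basalt, so Dmitri controls Basalt.
Dmitri and Basalt together hold 77% + 6% = 83% of Pellion, so Dmitri controls Pellion.
So Dmitri already controls Pellion before the transaction.
After the purchase, Dmitri holds 8% of Selkirk directly, and Basalt's stake falls to 0%.
Dmitri controlled Pellion already, so this is not a new person acquiring control; every other person's position is unchanged or reduced.
No new person acquires control, so the clause is not triggered.

No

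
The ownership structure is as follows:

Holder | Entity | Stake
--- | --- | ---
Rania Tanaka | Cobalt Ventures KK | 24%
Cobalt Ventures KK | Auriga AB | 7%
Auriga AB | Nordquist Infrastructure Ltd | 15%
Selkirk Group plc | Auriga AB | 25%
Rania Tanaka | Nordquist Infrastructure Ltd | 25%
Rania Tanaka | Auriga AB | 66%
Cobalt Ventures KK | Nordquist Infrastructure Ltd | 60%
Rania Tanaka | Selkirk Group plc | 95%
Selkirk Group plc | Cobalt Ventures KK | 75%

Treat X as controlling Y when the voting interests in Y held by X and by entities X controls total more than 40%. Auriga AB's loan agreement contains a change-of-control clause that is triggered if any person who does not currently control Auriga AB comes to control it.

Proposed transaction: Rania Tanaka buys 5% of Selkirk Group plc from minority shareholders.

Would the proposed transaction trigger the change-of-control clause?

The purchase changes only Rania's holdings, so Rania is the only person who could newly come to control Auriga.
Rania holds 95% of Selkirk, so Rania controls Selkirk.
Rania and Selkirk together hold 24% + 75% = 99% of Cobalt, so Rania controls Cobalt.
Cobalt and Rania and Selkirk together hold 7% + 66% + 25% = 98% of Auriga, so Rania controls Auriga.
So Rania already controls Auriga before the transaction.
After the purchase, Rania's direct stake in Selkirk rises to 95% + 5% = 100%.
Rania controlled Auriga already, so this is not a new person acquiring control; every other person's position is unchanged or reduced.
No new person acquires control, so the clause is not triggered.

No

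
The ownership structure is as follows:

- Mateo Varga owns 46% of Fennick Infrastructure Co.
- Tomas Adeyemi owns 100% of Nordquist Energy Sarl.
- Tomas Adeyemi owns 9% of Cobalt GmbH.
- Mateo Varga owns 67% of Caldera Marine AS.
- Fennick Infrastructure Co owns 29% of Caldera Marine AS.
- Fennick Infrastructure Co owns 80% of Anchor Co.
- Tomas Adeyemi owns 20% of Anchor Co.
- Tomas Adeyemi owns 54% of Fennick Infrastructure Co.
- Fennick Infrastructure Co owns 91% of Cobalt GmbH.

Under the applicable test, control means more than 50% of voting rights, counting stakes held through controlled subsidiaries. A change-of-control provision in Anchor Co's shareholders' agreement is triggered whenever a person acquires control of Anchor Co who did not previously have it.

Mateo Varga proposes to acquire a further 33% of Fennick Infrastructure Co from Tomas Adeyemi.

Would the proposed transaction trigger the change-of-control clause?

Yes

The purchase adds only to Mateo's holdings (Tomas's stake shrinks), so Mateo is the only person who could newly come to control Anchor.
Mateo holds 67% of Caldera, so Mateo controls Caldera.
Neither Mateo nor any entity Mateo controls holds any voting interest in Anchor.
So before the transaction, Mateo does not control Anchor.
After the purchase, Mateo's direct stake in Fennick rises to 46% + 33% = 79%, and Tomas's stake falls to 21%.
Mateo holds 79% of Fennick, so Mateo controls Fennick.
Fennick holds 80% of Anchor, so Mateo controls Anchor.
Mateo did not control Anchor before and does after, so the clause is triggered.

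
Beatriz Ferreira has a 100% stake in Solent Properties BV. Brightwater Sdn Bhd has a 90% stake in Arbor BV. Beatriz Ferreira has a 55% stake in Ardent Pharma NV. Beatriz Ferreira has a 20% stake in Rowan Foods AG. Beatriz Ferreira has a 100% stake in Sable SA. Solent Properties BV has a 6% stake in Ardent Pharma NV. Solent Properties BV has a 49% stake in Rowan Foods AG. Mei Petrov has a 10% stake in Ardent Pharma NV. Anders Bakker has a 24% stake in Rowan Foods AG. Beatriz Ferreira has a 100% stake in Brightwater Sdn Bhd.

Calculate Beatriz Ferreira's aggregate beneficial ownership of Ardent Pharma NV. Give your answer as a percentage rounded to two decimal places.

61.00%

Beatriz reaches Ardent along 2 paths.
Direct stake: 55% = 55%.
Via Solent: 100% × 6% = 6%.
Total: 55% + 6% = 61%.
Rounded: 61.00%.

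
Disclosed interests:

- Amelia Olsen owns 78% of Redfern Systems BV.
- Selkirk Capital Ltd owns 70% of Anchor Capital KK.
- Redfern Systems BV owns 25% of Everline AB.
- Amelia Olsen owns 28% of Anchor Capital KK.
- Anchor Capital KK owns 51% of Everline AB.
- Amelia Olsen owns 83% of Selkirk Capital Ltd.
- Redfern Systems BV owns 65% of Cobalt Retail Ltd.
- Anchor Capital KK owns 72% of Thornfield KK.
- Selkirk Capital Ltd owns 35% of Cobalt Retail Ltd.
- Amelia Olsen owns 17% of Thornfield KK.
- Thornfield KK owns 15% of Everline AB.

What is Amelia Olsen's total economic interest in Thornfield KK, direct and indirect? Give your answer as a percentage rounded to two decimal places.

Amelia reaches Thornfield along 3 paths.
Via Selkirk → Anchor: 83% × 70% × 72% = 41.832%.
Via Anchor: 28% × 72% = 20.16%.
Direct stake: 17% = 17%.
Total: 41.832% + 20.16% + 17% = 78.992%.
Rounded: 78.99%.

78.99%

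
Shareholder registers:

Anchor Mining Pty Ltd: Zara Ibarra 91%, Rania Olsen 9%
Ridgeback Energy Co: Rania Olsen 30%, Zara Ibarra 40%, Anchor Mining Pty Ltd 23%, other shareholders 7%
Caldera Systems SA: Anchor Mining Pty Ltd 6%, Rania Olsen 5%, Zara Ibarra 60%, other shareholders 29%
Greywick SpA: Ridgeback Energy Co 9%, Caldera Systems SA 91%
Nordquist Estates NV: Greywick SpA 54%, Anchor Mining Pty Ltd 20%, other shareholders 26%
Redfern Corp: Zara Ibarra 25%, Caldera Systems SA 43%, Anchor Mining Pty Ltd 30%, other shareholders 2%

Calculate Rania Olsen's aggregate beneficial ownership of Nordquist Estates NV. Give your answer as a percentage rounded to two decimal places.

6.08%

Rania reaches Nordquist along 5 paths.
Via Ridgeback → Greywick: 30% × 9% × 54% = 1.458%.
Via Anchor → Ridgeback → Greywick: 9% × 23% × 9% × 54% = 0.100602%.
Via Anchor → Caldera → Greywick: 9% × 6% × 91% × 54% = 0.265356%.
Via Caldera → Greywick: 5% × 91% × 54% = 2.457%.
Via Anchor: 9% × 20% = 1.8%.
Total: 1.458% + 0.100602% + 0.265356% + 2.457% + 1.8% = 6.080958%.
Rounded: 6.08%.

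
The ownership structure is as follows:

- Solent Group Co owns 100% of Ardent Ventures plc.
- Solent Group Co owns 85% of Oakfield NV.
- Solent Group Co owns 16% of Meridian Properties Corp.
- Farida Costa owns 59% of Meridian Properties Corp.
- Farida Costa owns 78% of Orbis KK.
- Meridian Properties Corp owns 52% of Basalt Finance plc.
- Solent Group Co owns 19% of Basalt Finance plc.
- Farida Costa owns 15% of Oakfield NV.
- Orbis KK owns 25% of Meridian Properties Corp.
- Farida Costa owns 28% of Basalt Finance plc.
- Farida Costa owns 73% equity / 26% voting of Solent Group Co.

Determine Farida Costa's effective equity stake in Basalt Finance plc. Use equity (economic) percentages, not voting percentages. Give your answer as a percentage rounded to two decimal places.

Farida reaches Basalt along 5 paths.
Via Orbis → Meridian: 78% × 25% × 52% = 10.14%.
Via Solent → Meridian: 73% × 16% × 52% = 6.0736%.
Via Meridian: 59% × 52% = 30.68%.
Direct stake: 28% = 28%.
Via Solent: 73% × 19% = 13.87%.
Total: 10.14% + 6.0736% + 30.68% + 28% + 13.87% = 88.7636%.
Rounded: 88.76%.

88.76%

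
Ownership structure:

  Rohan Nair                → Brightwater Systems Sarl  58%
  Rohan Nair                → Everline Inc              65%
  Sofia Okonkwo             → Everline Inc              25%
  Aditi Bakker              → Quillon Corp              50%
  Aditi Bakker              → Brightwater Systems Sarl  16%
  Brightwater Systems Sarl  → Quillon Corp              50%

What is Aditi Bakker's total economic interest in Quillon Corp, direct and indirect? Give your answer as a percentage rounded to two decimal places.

Aditi reaches Quillon along 2 paths.
Direct stake: 50% = 50%.
Via Brightwater: 16% × 50% = 8%.
Total: 50% + 8% = 58%.
Rounded: 58.00%.

58.00%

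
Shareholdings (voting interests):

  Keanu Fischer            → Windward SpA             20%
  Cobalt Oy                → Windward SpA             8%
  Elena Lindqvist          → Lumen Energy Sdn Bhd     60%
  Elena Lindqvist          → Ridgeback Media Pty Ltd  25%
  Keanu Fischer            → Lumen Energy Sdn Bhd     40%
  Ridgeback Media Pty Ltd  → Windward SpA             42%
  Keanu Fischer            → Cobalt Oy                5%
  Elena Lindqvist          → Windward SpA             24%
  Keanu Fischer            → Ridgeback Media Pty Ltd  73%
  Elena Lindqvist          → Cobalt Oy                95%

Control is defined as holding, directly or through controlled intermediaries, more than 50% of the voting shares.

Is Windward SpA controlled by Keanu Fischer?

Keanu holds 73% of Ridgeback, so Keanu controls Ridgeback.
Ridgeback and Keanu together hold 42% + 20% = 62% of Windward, so Keanu controls Windward.

Yes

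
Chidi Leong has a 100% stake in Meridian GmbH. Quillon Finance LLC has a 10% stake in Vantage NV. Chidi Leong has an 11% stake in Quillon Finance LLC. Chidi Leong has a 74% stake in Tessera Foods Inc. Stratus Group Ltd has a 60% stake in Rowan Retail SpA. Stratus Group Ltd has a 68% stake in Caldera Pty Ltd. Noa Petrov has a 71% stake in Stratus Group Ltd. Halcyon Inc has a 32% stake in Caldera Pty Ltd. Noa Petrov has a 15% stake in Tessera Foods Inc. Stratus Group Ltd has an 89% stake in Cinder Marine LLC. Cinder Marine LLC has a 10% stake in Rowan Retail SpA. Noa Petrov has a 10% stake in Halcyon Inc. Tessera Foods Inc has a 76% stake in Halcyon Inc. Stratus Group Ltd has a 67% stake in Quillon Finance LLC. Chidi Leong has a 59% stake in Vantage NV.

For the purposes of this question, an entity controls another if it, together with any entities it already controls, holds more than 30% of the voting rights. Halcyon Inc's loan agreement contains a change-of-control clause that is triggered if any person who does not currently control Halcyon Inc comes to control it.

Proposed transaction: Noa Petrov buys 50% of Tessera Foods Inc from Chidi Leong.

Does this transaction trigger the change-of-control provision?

Yes

The purchase adds only to Noa's holdings (Chidi's stake shrinks), so Noa is the only person who could newly come to control Halcyon.
Noa holds 71% of Stratus, so Noa controls Stratus.
Stratus holds 67% of Quillon, so Noa controls Quillon.
Stratus holds 89% of Cinder, so Noa controls Cinder.
Cinder and Stratus together hold 10% + 60% = 70% of Rowan, so Noa controls Rowan.
Stratus holds 68% of Caldera, so Noa controls Caldera.
In Halcyon, Noa's side holds only 10%, not > 30%.
So before the transaction, Noa does not control Halcyon.
After the purchase, Noa's direct stake in Tessera rises to 15% + 50% = 65%, and Chidi's stake falls to 24%.
Noa holds 65% of Tessera, so Noa controls Tessera.
Noa and Tessera together hold 10% + 76% = 86% of Halcyon, so Noa controls Halcyon.
Noa did not control Halcyon before and does after, so the clause is triggered.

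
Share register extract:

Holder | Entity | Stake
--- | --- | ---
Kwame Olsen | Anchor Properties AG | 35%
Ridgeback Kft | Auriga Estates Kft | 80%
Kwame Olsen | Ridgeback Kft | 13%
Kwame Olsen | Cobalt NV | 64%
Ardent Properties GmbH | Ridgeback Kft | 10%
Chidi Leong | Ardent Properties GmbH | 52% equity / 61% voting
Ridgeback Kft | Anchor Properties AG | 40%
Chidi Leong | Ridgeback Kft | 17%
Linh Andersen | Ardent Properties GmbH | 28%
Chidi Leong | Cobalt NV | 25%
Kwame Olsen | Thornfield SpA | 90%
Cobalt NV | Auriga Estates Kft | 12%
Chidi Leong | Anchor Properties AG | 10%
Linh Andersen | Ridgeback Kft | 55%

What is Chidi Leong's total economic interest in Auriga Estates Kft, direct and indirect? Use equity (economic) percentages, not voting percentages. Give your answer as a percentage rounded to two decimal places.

Chidi reaches Auriga along 3 paths.
Via Cobalt: 25% × 12% = 3%.
Via Ridgeback: 17% × 80% = 13.6%.
Via Ardent → Ridgeback: 52% × 10% × 80% = 4.16%.
Total: 3% + 13.6% + 4.16% = 20.76%.

20.76%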